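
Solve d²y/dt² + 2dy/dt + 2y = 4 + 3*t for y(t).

Characteristic equation r² + 2r + 2 = 0 has discriminant (2)² - 4·(2) = -4 < 0, so r = -1 ± i.
Hence y_h = C1*cos(t)*exp(-t) + C2*exp(-t)*sin(t).
For the particular solution try y_p = A0 + A1*t. Substituting and matching coefficients of each power of t gives A0 = 1/2, A1 = 3/2, so y_p = 1/2 + 3*t/2.

y = 1/2 + 3*t/2 + C1*cos(t)*exp(-t) + C2*exp(-t)*sin(t)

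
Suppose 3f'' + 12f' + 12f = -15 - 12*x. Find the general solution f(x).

Divide through by 3: f'' + 4f' + 4f = -5 - 4*x.
Characteristic equation r² + 4r + 4 = 0 has discriminant (4)² - 4·(4) = 0, so r = -2 is a repeated root.
Hence f_h = (C1 + C2*x)*exp(-2*x).
For the particular solution try f_p = A0 + A1*x. Substituting and matching coefficients of each power of x gives A0 = -1/4, A1 = -1, so f_p = -1/4 - x.

f = -1/4 - x + C1*exp(-2*x) + C2*x*exp(-2*x)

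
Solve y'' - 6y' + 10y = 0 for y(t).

Characteristic equation r² - 6r + 10 = 0 has discriminant (-6)² - 4·(10) = -4 < 0, so r = 3 ± i.
Hence y_h = C1*cos(t)*exp(3*t) + C2*exp(3*t)*sin(t).

y = C1*cos(t)*exp(3*t) + C2*exp(3*t)*sin(t)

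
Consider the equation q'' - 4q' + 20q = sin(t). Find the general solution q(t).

q = 4*cos(t)/377 + 19*sin(t)/377 + C1*cos(4*t)*exp(2*t) + C2*exp(2*t)*sin(4*t)

Characteristic equation r² - 4r + 20 = 0 has discriminant (-4)² - 4·(20) = -64 < 0, so r = 2 ± 4i.
Hence q_h = C1*cos(4*t)*exp(2*t) + C2*exp(2*t)*sin(4*t).
Try q_p = A*cos(t) + B*sin(t). Substituting and equating the coefficients of cos(t) and sin(t) gives A = 4/377, B = 19/377, so q_p = 4*cos(t)/377 + 19*sin(t)/377.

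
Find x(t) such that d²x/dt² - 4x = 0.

Characteristic equation r² - 4 = 0 factors as (r - 2)(r + 2) = 0, so r = 2, -2.
Hence x_h = C1*exp(2*t) + C2*exp(-2*t).

x = C1*exp(2*t) + C2*exp(-2*t)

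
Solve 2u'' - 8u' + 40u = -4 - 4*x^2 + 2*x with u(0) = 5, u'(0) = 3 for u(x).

u = -11/125 - x**2/10 + x/100 - 3593*exp(2*x)*sin(4*x)/2000 + 636*cos(4*x)*exp(2*x)/125

Divide through by 2: u'' - 4u' + 20u = -2 + x - 2*x^2.
Characteristic equation r² - 4r + 20 = 0 has discriminant (-4)² - 4·(20) = -64 < 0, so r = 2 ± 4i.
Hence u_h = C1*cos(4*x)*exp(2*x) + C2*exp(2*x)*sin(4*x).
For the particular solution try u_p = A0 + A1*x + A2*x^2. Substituting and matching coefficients of each power of x gives A0 = -11/125, A1 = 1/100, A2 = -1/10, so u_p = -11/125 - x^2/10 + x/100.
General solution: u = -11/125 - x^2/10 + x/100 + C1*cos(4*x)*exp(2*x) + C2*exp(2*x)*sin(4*x).
Apply the initial conditions: u(0) = -11/125 + C1 = 5 and u'(0) = 1/100 + 2*C1 + 4*C2 = 3. Solving gives C1 = 636/125, C2 = -3593/2000.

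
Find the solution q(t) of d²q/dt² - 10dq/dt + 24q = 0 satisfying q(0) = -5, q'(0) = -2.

Characteristic equation r² - 10r + 24 = 0 factors as (r - 6)(r - 4) = 0, so r = 6, 4.
Hence q_h = C1*exp(6*t) + C2*exp(4*t).
Apply the initial conditions: q(0) = C1 + C2 = -5 and q'(0) = 4*C2 + 6*C1 = -2. Solving gives C1 = 9, C2 = -14.

q = -14*exp(4*t) + 9*exp(6*t)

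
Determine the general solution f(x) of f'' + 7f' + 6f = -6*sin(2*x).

Characteristic equation r² + 7r + 6 = 0 factors as (r + 6)(r + 1) = 0, so r = -6, -1.
Hence f_h = C1*exp(-6*x) + C2*exp(-x).
Try f_p = A*cos(2*x) + B*sin(2*x). Substituting and equating the coefficients of cos(2x) and sin(2x) gives A = 21/50, B = -3/50, so f_p = -3*sin(2*x)/50 + 21*cos(2*x)/50.

f = -3*sin(2*x)/50 + 21*cos(2*x)/50 + C1*exp(-6*x) + C2*exp(-x)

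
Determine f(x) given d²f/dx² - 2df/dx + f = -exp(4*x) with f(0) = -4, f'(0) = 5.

Characteristic equation r² - 2r + 1 = 0 has discriminant (-2)² - 4·(1) = 0, so r = 1 is a repeated root.
Hence f_h = (C1 + C2*x)*exp(x).
Try f_p = A*exp(4*x). Substituting into the equation and dividing by exp(4*x) gives A = -1/9, so f_p = -exp(4*x)/9.
General solution: f = -exp(4*x)/9 + C1*exp(x) + C2*x*exp(x).
Apply the initial conditions: f(0) = -1/9 + C1 = -4 and f'(0) = -4/9 + C1 + C2 = 5. Solving gives C1 = -35/9, C2 = 28/3.

f = -35*exp(x)/9 - exp(4*x)/9 + 28*x*exp(x)/3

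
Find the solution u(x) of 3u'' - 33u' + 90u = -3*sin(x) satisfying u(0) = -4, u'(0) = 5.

u = -753*exp(5*x)/26 - 29*sin(x)/962 - 11*cos(x)/962 + 924*exp(6*x)/37

Divide through by 3: u'' - 11u' + 30u = -sin(x).
Characteristic equation r² - 11r + 30 = 0 factors as (r - 5)(r - 6) = 0, so r = 5, 6.
Hence u_h = C1*exp(5*x) + C2*exp(6*x).
Try u_p = A*cos(x) + B*sin(x). Substituting and equating the coefficients of cos(x) and sin(x) gives A = -11/962, B = -29/962, so u_p = -29*sin(x)/962 - 11*cos(x)/962.
General solution: u = -29*sin(x)/962 - 11*cos(x)/962 + C1*exp(5*x) + C2*exp(6*x).
Apply the initial conditions: u(0) = -11/962 + C1 + C2 = -4 and u'(0) = -29/962 + 5*C1 + 6*C2 = 5. Solving gives C1 = -753/26, C2 = 924/37.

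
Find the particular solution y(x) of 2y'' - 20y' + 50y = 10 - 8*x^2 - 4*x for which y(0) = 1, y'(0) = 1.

y = 81/625 - 26*x/125 - 4*x**2/25 + 544*exp(5*x)/625 - 393*x*exp(5*x)/125

Divide through by 2: y'' - 10y' + 25y = 5 - 4*x^2 - 2*x.
Characteristic equation r² - 10r + 25 = 0 has discriminant (-10)² - 4·(25) = 0, so r = 5 is a repeated root.
Hence y_h = (C1 + C2*x)*exp(5*x).
For the particular solution try y_p = A0 + A1*x + A2*x^2. Substituting and matching coefficients of each power of x gives A0 = 81/625, A1 = -26/125, A2 = -4/25, so y_p = 81/625 - 26*x/125 - 4*x^2/25.
General solution: y = 81/625 - 26*x/125 - 4*x^2/25 + C1*exp(5*x) + C2*x*exp(5*x).
Apply the initial conditions: y(0) = 81/625 + C1 = 1 and y'(0) = -26/125 + C2 + 5*C1 = 1. Solving gives C1 = 544/625, C2 = -393/125.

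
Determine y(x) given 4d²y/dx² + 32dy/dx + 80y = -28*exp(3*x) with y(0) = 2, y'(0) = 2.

Divide through by 4: y'' + 8y' + 20y = -7*exp(3*x).
Characteristic equation r² + 8r + 20 = 0 has discriminant (8)² - 4·(20) = -16 < 0, so r = -4 ± 2i.
Hence y_h = C1*cos(2*x)*exp(-4*x) + C2*exp(-4*x)*sin(2*x).
Try y_p = A*exp(3*x). Substituting into the equation and dividing by exp(3*x) gives A = -7/53, so y_p = -7*exp(3*x)/53.
General solution: y = -7*exp(3*x)/53 + C1*cos(2*x)*exp(-4*x) + C2*exp(-4*x)*sin(2*x).
Apply the initial conditions: y(0) = -7/53 + C1 = 2 and y'(0) = -21/53 - 4*C1 + 2*C2 = 2. Solving gives C1 = 113/53, C2 = 579/106.

y = -7*exp(3*x)/53 + 113*cos(2*x)*exp(-4*x)/53 + 579*exp(-4*x)*sin(2*x)/106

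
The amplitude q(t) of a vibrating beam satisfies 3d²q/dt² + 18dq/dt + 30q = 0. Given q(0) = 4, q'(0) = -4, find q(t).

Divide through by 3: q'' + 6q' + 10q = 0.
Characteristic equation r² + 6r + 10 = 0 has discriminant (6)² - 4·(10) = -4 < 0, so r = -3 ± i.
Hence q_h = C1*cos(t)*exp(-3*t) + C2*exp(-3*t)*sin(t).
Apply the initial conditions: q(0) = C1 = 4 and q'(0) = C2 - 3*C1 = -4. Solving gives C1 = 4, C2 = 8.

q = 4*cos(t)*exp(-3*t) + 8*exp(-3*t)*sin(t)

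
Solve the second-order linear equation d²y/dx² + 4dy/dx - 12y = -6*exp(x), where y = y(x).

y = 6*exp(x)/7 + C1*exp(-6*x) + C2*exp(2*x)

Characteristic equation r² + 4r - 12 = 0 factors as (r + 6)(r - 2) = 0, so r = -6, 2.
Hence y_h = C1*exp(-6*x) + C2*exp(2*x).
Try y_p = A*exp(x). Substituting into the equation and dividing by exp(x) gives A = 6/7, so y_p = 6*exp(x)/7.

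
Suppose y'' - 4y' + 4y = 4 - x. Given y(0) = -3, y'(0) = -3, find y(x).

Characteristic equation r² - 4r + 4 = 0 has discriminant (-4)² - 4·(4) = 0, so r = 2 is a repeated root.
Hence y_h = (C1 + C2*x)*exp(2*x).
For the particular solution try y_p = A0 + A1*x. Substituting and matching coefficients of each power of x gives A0 = 3/4, A1 = -1/4, so y_p = 3/4 - x/4.
General solution: y = 3/4 - x/4 + C1*exp(2*x) + C2*x*exp(2*x).
Apply the initial conditions: y(0) = 3/4 + C1 = -3 and y'(0) = -1/4 + C2 + 2*C1 = -3. Solving gives C1 = -15/4, C2 = 19/4.

y = 3/4 - 15*exp(2*x)/4 - x/4 + 19*x*exp(2*x)/4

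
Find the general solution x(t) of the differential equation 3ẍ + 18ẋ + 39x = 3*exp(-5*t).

Divide through by 3: x'' + 6x' + 13x = exp(-5*t).
Characteristic equation r² + 6r + 13 = 0 has discriminant (6)² - 4·(13) = -16 < 0, so r = -3 ± 2i.
Hence x_h = C1*cos(2*t)*exp(-3*t) + C2*exp(-3*t)*sin(2*t).
Try x_p = A*exp(-5*t). Substituting into the equation and dividing by exp(-5*t) gives A = 1/8, so x_p = exp(-5*t)/8.

x = exp(-5*t)/8 + C1*cos(2*t)*exp(-3*t) + C2*exp(-3*t)*sin(2*t)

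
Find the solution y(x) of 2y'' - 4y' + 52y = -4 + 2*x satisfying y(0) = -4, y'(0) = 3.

y = -25/338 + x/26 - 1327*cos(5*x)*exp(x)/338 + 1164*exp(x)*sin(5*x)/845

Divide through by 2: y'' - 2y' + 26y = -2 + x.
Characteristic equation r² - 2r + 26 = 0 has discriminant (-2)² - 4·(26) = -100 < 0, so r = 1 ± 5i.
Hence y_h = C1*cos(5*x)*exp(x) + C2*exp(x)*sin(5*x).
For the particular solution try y_p = A0 + A1*x. Substituting and matching coefficients of each power of x gives A0 = -25/338, A1 = 1/26, so y_p = -25/338 + x/26.
General solution: y = -25/338 + x/26 + C1*cos(5*x)*exp(x) + C2*exp(x)*sin(5*x).
Apply the initial conditions: y(0) = -25/338 + C1 = -4 and y'(0) = 1/26 + C1 + 5*C2 = 3. Solving gives C1 = -1327/338, C2 = 1164/845.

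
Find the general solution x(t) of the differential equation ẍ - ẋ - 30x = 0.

x = C1*exp(6*t) + C2*exp(-5*t)

Characteristic equation r² - r - 30 = 0 factors as (r - 6)(r + 5) = 0, so r = 6, -5.
Hence x_h = C1*exp(6*t) + C2*exp(-5*t).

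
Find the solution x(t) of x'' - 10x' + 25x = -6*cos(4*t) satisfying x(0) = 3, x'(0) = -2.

Characteristic equation r² - 10r + 25 = 0 has discriminant (-10)² - 4·(25) = 0, so r = 5 is a repeated root.
Hence x_h = (C1 + C2*t)*exp(5*t).
Try x_p = A*cos(4*t) + B*sin(4*t). Substituting and equating the coefficients of cos(4t) and sin(4t) gives A = -54/1681, B = 240/1681, so x_p = -54*cos(4*t)/1681 + 240*sin(4*t)/1681.
General solution: x = -54*cos(4*t)/1681 + 240*sin(4*t)/1681 + C1*exp(5*t) + C2*t*exp(5*t).
Apply the initial conditions: x(0) = -54/1681 + C1 = 3 and x'(0) = 960/1681 + C2 + 5*C1 = -2. Solving gives C1 = 5097/1681, C2 = -727/41.

x = -54*cos(4*t)/1681 + 240*sin(4*t)/1681 + 5097*exp(5*t)/1681 - 727*t*exp(5*t)/41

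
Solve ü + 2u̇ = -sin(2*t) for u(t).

u = C2 + cos(2*t)/8 + sin(2*t)/8 + C1*exp(-2*t)

Characteristic equation r² + 2r = 0 factors as (r + 2)r = 0, so r = -2, 0.
Hence u_h = C1*exp(-2*t) + C2.
Try u_p = A*cos(2*t) + B*sin(2*t). Substituting and equating the coefficients of cos(2t) and sin(2t) gives A = 1/8, B = 1/8, so u_p = cos(2*t)/8 + sin(2*t)/8.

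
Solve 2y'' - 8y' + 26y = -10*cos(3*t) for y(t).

y = -cos(3*t)/8 + 3*sin(3*t)/8 + C1*cos(3*t)*exp(2*t) + C2*exp(2*t)*sin(3*t)

Divide through by 2: y'' - 4y' + 13y = -5*cos(3*t).
Characteristic equation r² - 4r + 13 = 0 has discriminant (-4)² - 4·(13) = -36 < 0, so r = 2 ± 3i.
Hence y_h = C1*cos(3*t)*exp(2*t) + C2*exp(2*t)*sin(3*t).
Try y_p = A*cos(3*t) + B*sin(3*t). Substituting and equating the coefficients of cos(3t) and sin(3t) gives A = -1/8, B = 3/8, so y_p = -cos(3*t)/8 + 3*sin(3*t)/8.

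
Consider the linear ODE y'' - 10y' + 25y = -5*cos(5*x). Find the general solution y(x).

Characteristic equation r² - 10r + 25 = 0 has discriminant (-10)² - 4·(25) = 0, so r = 5 is a repeated root.
Hence y_h = (C1 + C2*x)*exp(5*x).
Try y_p = A*cos(5*x) + B*sin(5*x). Substituting and equating the coefficients of cos(5x) and sin(5x) gives A = 0, B = 1/10, so y_p = sin(5*x)/10.

y = sin(5*x)/10 + C1*exp(5*x) + C2*x*exp(5*x)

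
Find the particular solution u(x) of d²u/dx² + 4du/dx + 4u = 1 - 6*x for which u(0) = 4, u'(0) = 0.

u = 7/4 - 3*x/2 + 9*exp(-2*x)/4 + 6*x*exp(-2*x)

Characteristic equation r² + 4r + 4 = 0 has discriminant (4)² - 4·(4) = 0, so r = -2 is a repeated root.
Hence u_h = (C1 + C2*x)*exp(-2*x).
For the particular solution try u_p = A0 + A1*x. Substituting and matching coefficients of each power of x gives A0 = 7/4, A1 = -3/2, so u_p = 7/4 - 3*x/2.
General solution: u = 7/4 - 3*x/2 + C1*exp(-2*x) + C2*x*exp(-2*x).
Apply the initial conditions: u(0) = 7/4 + C1 = 4 and u'(0) = -3/2 + C2 - 2*C1 = 0. Solving gives C1 = 9/4, C2 = 6.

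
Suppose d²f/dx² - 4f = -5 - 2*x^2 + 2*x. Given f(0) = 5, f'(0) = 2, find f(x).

Characteristic equation r² - 4 = 0 factors as (r + 2)(r - 2) = 0, so r = -2, 2.
Hence f_h = C1*exp(-2*x) + C2*exp(2*x).
For the particular solution try f_p = A0 + A1*x + A2*x^2. Substituting and matching coefficients of each power of x gives A0 = 3/2, A1 = -1/2, A2 = 1/2, so f_p = 3/2 + x^2/2 - x/2.
General solution: f = 3/2 + x^2/2 - x/2 + C1*exp(-2*x) + C2*exp(2*x).
Apply the initial conditions: f(0) = 3/2 + C1 + C2 = 5 and f'(0) = -1/2 - 2*C1 + 2*C2 = 2. Solving gives C1 = 9/8, C2 = 19/8.

f = 3/2 + x**2/2 - x/2 + 9*exp(-2*x)/8 + 19*exp(2*x)/8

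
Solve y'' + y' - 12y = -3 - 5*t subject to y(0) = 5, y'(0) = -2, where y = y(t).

Characteristic equation r² + r - 12 = 0 factors as (r + 4)(r - 3) = 0, so r = -4, 3.
Hence y_h = C1*exp(-4*t) + C2*exp(3*t).
For the particular solution try y_p = A0 + A1*t. Substituting and matching coefficients of each power of t gives A0 = 41/144, A1 = 5/12, so y_p = 41/144 + 5*t/12.
General solution: y = 41/144 + 5*t/12 + C1*exp(-4*t) + C2*exp(3*t).
Apply the initial conditions: y(0) = 41/144 + C1 + C2 = 5 and y'(0) = 5/12 - 4*C1 + 3*C2 = -2. Solving gives C1 = 265/112, C2 = 148/63.

y = 41/144 + 5*t/12 + 148*exp(3*t)/63 + 265*exp(-4*t)/112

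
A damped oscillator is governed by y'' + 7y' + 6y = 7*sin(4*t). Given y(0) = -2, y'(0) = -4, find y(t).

Characteristic equation r² + 7r + 6 = 0 factors as (r + 1)(r + 6) = 0, so r = -1, -6.
Hence y_h = C1*exp(-t) + C2*exp(-6*t).
Try y_p = A*cos(4*t) + B*sin(4*t). Substituting and equating the coefficients of cos(4t) and sin(4t) gives A = -49/221, B = -35/442, so y_p = -49*cos(4*t)/221 - 35*sin(4*t)/442.
General solution: y = -49*cos(4*t)/221 - 35*sin(4*t)/442 + C1*exp(-t) + C2*exp(-6*t).
Apply the initial conditions: y(0) = -49/221 + C1 + C2 = -2 and y'(0) = -70/221 - C1 - 6*C2 = -4. Solving gives C1 = -244/85, C2 = 71/65.

y = -244*exp(-t)/85 - 49*cos(4*t)/221 - 35*sin(4*t)/442 + 71*exp(-6*t)/65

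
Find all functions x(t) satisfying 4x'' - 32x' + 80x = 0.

Divide through by 4: x'' - 8x' + 20x = 0.
Characteristic equation r² - 8r + 20 = 0 has discriminant (-8)² - 4·(20) = -16 < 0, so r = 4 ± 2i.
Hence x_h = C1*cos(2*t)*exp(4*t) + C2*exp(4*t)*sin(2*t).

x = C1*cos(2*t)*exp(4*t) + C2*exp(4*t)*sin(2*t)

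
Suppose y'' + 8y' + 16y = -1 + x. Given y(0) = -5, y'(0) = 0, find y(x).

Characteristic equation r² + 8r + 16 = 0 has discriminant (8)² - 4·(16) = 0, so r = -4 is a repeated root.
Hence y_h = (C1 + C2*x)*exp(-4*x).
For the particular solution try y_p = A0 + A1*x. Substituting and matching coefficients of each power of x gives A0 = -3/32, A1 = 1/16, so y_p = -3/32 + x/16.
General solution: y = -3/32 + x/16 + C1*exp(-4*x) + C2*x*exp(-4*x).
Apply the initial conditions: y(0) = -3/32 + C1 = -5 and y'(0) = 1/16 + C2 - 4*C1 = 0. Solving gives C1 = -157/32, C2 = -315/16.

y = -3/32 - 157*exp(-4*x)/32 + x/16 - 315*x*exp(-4*x)/16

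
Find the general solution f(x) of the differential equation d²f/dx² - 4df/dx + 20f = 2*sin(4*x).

Characteristic equation r² - 4r + 20 = 0 has discriminant (-4)² - 4·(20) = -64 < 0, so r = 2 ± 4i.
Hence f_h = C1*cos(4*x)*exp(2*x) + C2*exp(2*x)*sin(4*x).
Try f_p = A*cos(4*x) + B*sin(4*x). Substituting and equating the coefficients of cos(4x) and sin(4x) gives A = 2/17, B = 1/34, so f_p = sin(4*x)/34 + 2*cos(4*x)/17.

f = sin(4*x)/34 + 2*cos(4*x)/17 + C1*cos(4*x)*exp(2*x) + C2*exp(2*x)*sin(4*x)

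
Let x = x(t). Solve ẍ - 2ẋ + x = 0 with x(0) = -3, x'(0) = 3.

Characteristic equation r² - 2r + 1 = 0 has discriminant (-2)² - 4·(1) = 0, so r = 1 is a repeated root.
Hence x_h = (C1 + C2*t)*exp(t).
Apply the initial conditions: x(0) = C1 = -3 and x'(0) = C1 + C2 = 3. Solving gives C1 = -3, C2 = 6.

x = -3*exp(t) + 6*t*exp(t)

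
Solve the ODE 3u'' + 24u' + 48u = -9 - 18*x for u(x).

u = -3*x/8 + C1*exp(-4*x) + C2*x*exp(-4*x)

Divide through by 3: u'' + 8u' + 16u = -3 - 6*x.
Characteristic equation r² + 8r + 16 = 0 has discriminant (8)² - 4·(16) = 0, so r = -4 is a repeated root.
Hence u_h = (C1 + C2*x)*exp(-4*x).
For the particular solution try u_p = A0 + A1*x. Substituting and matching coefficients of each power of x gives A0 = 0, A1 = -3/8, so u_p = -3*x/8.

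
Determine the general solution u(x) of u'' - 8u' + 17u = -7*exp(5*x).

u = -7*exp(5*x)/2 + C1*cos(x)*exp(4*x) + C2*exp(4*x)*sin(x)

Characteristic equation r² - 8r + 17 = 0 has discriminant (-8)² - 4·(17) = -4 < 0, so r = 4 ± i.
Hence u_h = C1*cos(x)*exp(4*x) + C2*exp(4*x)*sin(x).
Try u_p = A*exp(5*x). Substituting into the equation and dividing by exp(5*x) gives A = -7/2, so u_p = -7*exp(5*x)/2.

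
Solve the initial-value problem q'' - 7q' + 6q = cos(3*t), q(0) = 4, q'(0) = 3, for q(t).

q = -13*exp(6*t)/75 - 7*sin(3*t)/150 - cos(3*t)/150 + 209*exp(t)/50

Characteristic equation r² - 7r + 6 = 0 factors as (r - 6)(r - 1) = 0, so r = 6, 1.
Hence q_h = C1*exp(6*t) + C2*exp(t).
Try q_p = A*cos(3*t) + B*sin(3*t). Substituting and equating the coefficients of cos(3t) and sin(3t) gives A = -1/150, B = -7/150, so q_p = -7*sin(3*t)/150 - cos(3*t)/150.
General solution: q = -7*sin(3*t)/150 - cos(3*t)/150 + C1*exp(6*t) + C2*exp(t).
Apply the initial conditions: q(0) = -1/150 + C1 + C2 = 4 and q'(0) = -7/50 + C2 + 6*C1 = 3. Solving gives C1 = -13/75, C2 = 209/50.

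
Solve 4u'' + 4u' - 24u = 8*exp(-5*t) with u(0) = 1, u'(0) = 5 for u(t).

u = -4*exp(-3*t)/5 + exp(-5*t)/7 + 58*exp(2*t)/35

Divide through by 4: u'' + u' - 6u = 2*exp(-5*t).
Characteristic equation r² + r - 6 = 0 factors as (r + 3)(r - 2) = 0, so r = -3, 2.
Hence u_h = C1*exp(-3*t) + C2*exp(2*t).
Try u_p = A*exp(-5*t). Substituting into the equation and dividing by exp(-5*t) gives A = 1/7, so u_p = exp(-5*t)/7.
General solution: u = exp(-5*t)/7 + C1*exp(-3*t) + C2*exp(2*t).
Apply the initial conditions: u(0) = 1/7 + C1 + C2 = 1 and u'(0) = -5/7 - 3*C1 + 2*C2 = 5. Solving gives C1 = -4/5, C2 = 58/35.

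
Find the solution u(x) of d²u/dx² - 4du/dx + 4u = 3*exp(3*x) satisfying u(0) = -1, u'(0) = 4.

u = -4*exp(2*x) + 3*exp(3*x) + 3*x*exp(2*x)

Characteristic equation r² - 4r + 4 = 0 has discriminant (-4)² - 4·(4) = 0, so r = 2 is a repeated root.
Hence u_h = (C1 + C2*x)*exp(2*x).
Try u_p = A*exp(3*x). Substituting into the equation and dividing by exp(3*x) gives A = 3, so u_p = 3*exp(3*x).
General solution: u = 3*exp(3*x) + C1*exp(2*x) + C2*x*exp(2*x).
Apply the initial conditions: u(0) = 3 + C1 = -1 and u'(0) = 9 + C2 + 2*C1 = 4. Solving gives C1 = -4, C2 = 3.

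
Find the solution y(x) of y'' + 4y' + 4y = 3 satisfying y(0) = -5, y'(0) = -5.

Characteristic equation r² + 4r + 4 = 0 has discriminant (4)² - 4·(4) = 0, so r = -2 is a repeated root.
Hence y_h = (C1 + C2*x)*exp(-2*x).
For the particular solution try y_p = A0. Substituting and matching coefficients of each power of x gives A0 = 3/4, so y_p = 3/4.
General solution: y = 3/4 + C1*exp(-2*x) + C2*x*exp(-2*x).
Apply the initial conditions: y(0) = 3/4 + C1 = -5 and y'(0) = C2 - 2*C1 = -5. Solving gives C1 = -23/4, C2 = -33/2.

y = 3/4 - 23*exp(-2*x)/4 - 33*x*exp(-2*x)/2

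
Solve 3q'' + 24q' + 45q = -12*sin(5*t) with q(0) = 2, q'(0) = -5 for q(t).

q = -3*exp(-5*t)/10 + 2*sin(5*t)/85 + 8*cos(5*t)/85 + 75*exp(-3*t)/34

Divide through by 3: q'' + 8q' + 15q = -4*sin(5*t).
Characteristic equation r² + 8r + 15 = 0 factors as (r + 5)(r + 3) = 0, so r = -5, -3.
Hence q_h = C1*exp(-5*t) + C2*exp(-3*t).
Try q_p = A*cos(5*t) + B*sin(5*t). Substituting and equating the coefficients of cos(5t) and sin(5t) gives A = 8/85, B = 2/85, so q_p = 2*sin(5*t)/85 + 8*cos(5*t)/85.
General solution: q = 2*sin(5*t)/85 + 8*cos(5*t)/85 + C1*exp(-5*t) + C2*exp(-3*t).
Apply the initial conditions: q(0) = 8/85 + C1 + C2 = 2 and q'(0) = 2/17 - 5*C1 - 3*C2 = -5. Solving gives C1 = -3/10, C2 = 75/34.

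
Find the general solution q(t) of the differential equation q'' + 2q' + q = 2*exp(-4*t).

Characteristic equation r² + 2r + 1 = 0 has discriminant (2)² - 4·(1) = 0, so r = -1 is a repeated root.
Hence q_h = (C1 + C2*t)*exp(-t).
Try q_p = A*exp(-4*t). Substituting into the equation and dividing by exp(-4*t) gives A = 2/9, so q_p = 2*exp(-4*t)/9.

q = 2*exp(-4*t)/9 + C1*exp(-t) + C2*t*exp(-t)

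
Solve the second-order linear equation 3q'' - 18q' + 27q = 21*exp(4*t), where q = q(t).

q = 7*exp(4*t) + C1*exp(3*t) + C2*t*exp(3*t)

Divide through by 3: q'' - 6q' + 9q = 7*exp(4*t).
Characteristic equation r² - 6r + 9 = 0 has discriminant (-6)² - 4·(9) = 0, so r = 3 is a repeated root.
Hence q_h = (C1 + C2*t)*exp(3*t).
Try q_p = A*exp(4*t). Substituting into the equation and dividing by exp(4*t) gives A = 7, so q_p = 7*exp(4*t).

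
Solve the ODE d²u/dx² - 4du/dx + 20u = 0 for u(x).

Characteristic equation r² - 4r + 20 = 0 has discriminant (-4)² - 4·(20) = -64 < 0, so r = 2 ± 4i.
Hence u_h = C1*cos(4*x)*exp(2*x) + C2*exp(2*x)*sin(4*x).

u = C1*cos(4*x)*exp(2*x) + C2*exp(2*x)*sin(4*x)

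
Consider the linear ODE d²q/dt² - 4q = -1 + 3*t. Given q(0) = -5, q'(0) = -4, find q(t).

Characteristic equation r² - 4 = 0 factors as (r + 2)(r - 2) = 0, so r = -2, 2.
Hence q_h = C1*exp(-2*t) + C2*exp(2*t).
For the particular solution try q_p = A0 + A1*t. Substituting and matching coefficients of each power of t gives A0 = 1/4, A1 = -3/4, so q_p = 1/4 - 3*t/4.
General solution: q = 1/4 - 3*t/4 + C1*exp(-2*t) + C2*exp(2*t).
Apply the initial conditions: q(0) = 1/4 + C1 + C2 = -5 and q'(0) = -3/4 - 2*C1 + 2*C2 = -4. Solving gives C1 = -29/16, C2 = -55/16.

q = 1/4 - 55*exp(2*t)/16 - 29*exp(-2*t)/16 - 3*t/4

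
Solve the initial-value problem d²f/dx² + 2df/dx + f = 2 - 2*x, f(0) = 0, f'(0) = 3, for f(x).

Characteristic equation r² + 2r + 1 = 0 has discriminant (2)² - 4·(1) = 0, so r = -1 is a repeated root.
Hence f_h = (C1 + C2*x)*exp(-x).
For the particular solution try f_p = A0 + A1*x. Substituting and matching coefficients of each power of x gives A0 = 6, A1 = -2, so f_p = 6 - 2*x.
General solution: f = 6 - 2*x + C1*exp(-x) + C2*x*exp(-x).
Apply the initial conditions: f(0) = 6 + C1 = 0 and f'(0) = -2 + C2 - C1 = 3. Solving gives C1 = -6, C2 = -1.

f = 6 - 6*exp(-x) - 2*x - x*exp(-x)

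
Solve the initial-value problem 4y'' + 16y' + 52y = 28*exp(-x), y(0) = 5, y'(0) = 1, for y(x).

Divide through by 4: y'' + 4y' + 13y = 7*exp(-x).
Characteristic equation r² + 4r + 13 = 0 has discriminant (4)² - 4·(13) = -36 < 0, so r = -2 ± 3i.
Hence y_h = C1*cos(3*x)*exp(-2*x) + C2*exp(-2*x)*sin(3*x).
Try y_p = A*exp(-x). Substituting into the equation and dividing by exp(-x) gives A = 7/10, so y_p = 7*exp(-x)/10.
General solution: y = 7*exp(-x)/10 + C1*cos(3*x)*exp(-2*x) + C2*exp(-2*x)*sin(3*x).
Apply the initial conditions: y(0) = 7/10 + C1 = 5 and y'(0) = -7/10 - 2*C1 + 3*C2 = 1. Solving gives C1 = 43/10, C2 = 103/30.

y = 7*exp(-x)/10 + 43*cos(3*x)*exp(-2*x)/10 + 103*exp(-2*x)*sin(3*x)/30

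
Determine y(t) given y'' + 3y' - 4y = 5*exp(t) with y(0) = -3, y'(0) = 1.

Characteristic equation r² + 3r - 4 = 0 factors as (r + 4)(r - 1) = 0, so r = -4, 1.
Hence y_h = C1*exp(-4*t) + C2*exp(t).
Since exp(t) solves the homogeneous equation (r = 1 is a root of multiplicity 1), multiply the trial by t. Try y_p = A*t*exp(t). Substituting into the equation and dividing by exp(t) gives A = 1, so y_p = t*exp(t).
General solution: y = C1*exp(-4*t) + C2*exp(t) + t*exp(t).
Apply the initial conditions: y(0) = C1 + C2 = -3 and y'(0) = 1 + C2 - 4*C1 = 1. Solving gives C1 = -3/5, C2 = -12/5.

y = -12*exp(t)/5 - 3*exp(-4*t)/5 + t*exp(t)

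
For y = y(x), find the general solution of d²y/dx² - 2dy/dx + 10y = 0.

y = C1*cos(3*x)*exp(x) + C2*exp(x)*sin(3*x)

Characteristic equation r² - 2r + 10 = 0 has discriminant (-2)² - 4·(10) = -36 < 0, so r = 1 ± 3i.
Hence y_h = C1*cos(3*x)*exp(x) + C2*exp(x)*sin(3*x).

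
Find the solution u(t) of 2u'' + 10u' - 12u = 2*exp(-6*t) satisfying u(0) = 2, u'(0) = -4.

u = 41*exp(-6*t)/49 + 57*exp(t)/49 - t*exp(-6*t)/7

Divide through by 2: u'' + 5u' - 6u = exp(-6*t).
Characteristic equation r² + 5r - 6 = 0 factors as (r - 1)(r + 6) = 0, so r = 1, -6.
Hence u_h = C1*exp(t) + C2*exp(-6*t).
Since exp(-6*t) solves the homogeneous equation (r = -6 is a root of multiplicity 1), multiply the trial by t. Try u_p = A*t*exp(-6*t). Substituting into the equation and dividing by exp(-6*t) gives A = -1/7, so u_p = -t*exp(-6*t)/7.
General solution: u = C1*exp(t) + C2*exp(-6*t) - t*exp(-6*t)/7.
Apply the initial conditions: u(0) = C1 + C2 = 2 and u'(0) = -1/7 + C1 - 6*C2 = -4. Solving gives C1 = 57/49, C2 = 41/49.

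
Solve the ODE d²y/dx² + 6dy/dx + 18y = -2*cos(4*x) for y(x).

y = -12*sin(4*x)/145 - cos(4*x)/145 + C1*cos(3*x)*exp(-3*x) + C2*exp(-3*x)*sin(3*x)

Characteristic equation r² + 6r + 18 = 0 has discriminant (6)² - 4·(18) = -36 < 0, so r = -3 ± 3i.
Hence y_h = C1*cos(3*x)*exp(-3*x) + C2*exp(-3*x)*sin(3*x).
Try y_p = A*cos(4*x) + B*sin(4*x). Substituting and equating the coefficients of cos(4x) and sin(4x) gives A = -1/145, B = -12/145, so y_p = -12*sin(4*x)/145 - cos(4*x)/145.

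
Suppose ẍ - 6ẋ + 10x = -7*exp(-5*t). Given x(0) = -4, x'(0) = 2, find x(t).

Characteristic equation r² - 6r + 10 = 0 has discriminant (-6)² - 4·(10) = -4 < 0, so r = 3 ± i.
Hence x_h = C1*cos(t)*exp(3*t) + C2*exp(3*t)*sin(t).
Try x_p = A*exp(-5*t). Substituting into the equation and dividing by exp(-5*t) gives A = -7/65, so x_p = -7*exp(-5*t)/65.
General solution: x = -7*exp(-5*t)/65 + C1*cos(t)*exp(3*t) + C2*exp(3*t)*sin(t).
Apply the initial conditions: x(0) = -7/65 + C1 = -4 and x'(0) = 7/13 + C2 + 3*C1 = 2. Solving gives C1 = -253/65, C2 = 854/65.

x = -7*exp(-5*t)/65 - 253*cos(t)*exp(3*t)/65 + 854*exp(3*t)*sin(t)/65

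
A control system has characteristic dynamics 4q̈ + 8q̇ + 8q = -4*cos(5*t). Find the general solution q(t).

Divide through by 4: q'' + 2q' + 2q = -cos(5*t).
Characteristic equation r² + 2r + 2 = 0 has discriminant (2)² - 4·(2) = -4 < 0, so r = -1 ± i.
Hence q_h = C1*cos(t)*exp(-t) + C2*exp(-t)*sin(t).
Try q_p = A*cos(5*t) + B*sin(5*t). Substituting and equating the coefficients of cos(5t) and sin(5t) gives A = 23/629, B = -10/629, so q_p = -10*sin(5*t)/629 + 23*cos(5*t)/629.

q = -10*sin(5*t)/629 + 23*cos(5*t)/629 + C1*cos(t)*exp(-t) + C2*exp(-t)*sin(t)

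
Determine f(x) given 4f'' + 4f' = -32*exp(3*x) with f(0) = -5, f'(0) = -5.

f = -22/3 + 3*exp(-x) - 2*exp(3*x)/3

Divide through by 4: f'' + f' = -8*exp(3*x).
Characteristic equation r² + r = 0 factors as (r + 1)r = 0, so r = -1, 0.
Hence f_h = C1*exp(-x) + C2.
Try f_p = A*exp(3*x). Substituting into the equation and dividing by exp(3*x) gives A = -2/3, so f_p = -2*exp(3*x)/3.
General solution: f = C2 - 2*exp(3*x)/3 + C1*exp(-x).
Apply the initial conditions: f(0) = -2/3 + C1 + C2 = -5 and f'(0) = -2 - C1 = -5. Solving gives C1 = 3, C2 = -22/3.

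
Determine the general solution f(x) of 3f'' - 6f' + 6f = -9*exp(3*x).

Divide through by 3: f'' - 2f' + 2f = -3*exp(3*x).
Characteristic equation r² - 2r + 2 = 0 has discriminant (-2)² - 4·(2) = -4 < 0, so r = 1 ± i.
Hence f_h = C1*cos(x)*exp(x) + C2*exp(x)*sin(x).
Try f_p = A*exp(3*x). Substituting into the equation and dividing by exp(3*x) gives A = -3/5, so f_p = -3*exp(3*x)/5.

f = -3*exp(3*x)/5 + C1*cos(x)*exp(x) + C2*exp(x)*sin(x)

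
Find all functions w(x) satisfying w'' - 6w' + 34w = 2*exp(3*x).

w = 2*exp(3*x)/25 + C1*cos(5*x)*exp(3*x) + C2*exp(3*x)*sin(5*x)

Characteristic equation r² - 6r + 34 = 0 has discriminant (-6)² - 4·(34) = -100 < 0, so r = 3 ± 5i.
Hence w_h = C1*cos(5*x)*exp(3*x) + C2*exp(3*x)*sin(5*x).
Try w_p = A*exp(3*x). Substituting into the equation and dividing by exp(3*x) gives A = 2/25, so w_p = 2*exp(3*x)/25.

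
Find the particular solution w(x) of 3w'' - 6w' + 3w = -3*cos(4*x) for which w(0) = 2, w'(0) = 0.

Divide through by 3: w'' - 2w' + w = -cos(4*x).
Characteristic equation r² - 2r + 1 = 0 has discriminant (-2)² - 4·(1) = 0, so r = 1 is a repeated root.
Hence w_h = (C1 + C2*x)*exp(x).
Try w_p = A*cos(4*x) + B*sin(4*x). Substituting and equating the coefficients of cos(4x) and sin(4x) gives A = 15/289, B = 8/289, so w_p = 8*sin(4*x)/289 + 15*cos(4*x)/289.
General solution: w = 8*sin(4*x)/289 + 15*cos(4*x)/289 + C1*exp(x) + C2*x*exp(x).
Apply the initial conditions: w(0) = 15/289 + C1 = 2 and w'(0) = 32/289 + C1 + C2 = 0. Solving gives C1 = 563/289, C2 = -35/17.

w = 8*sin(4*x)/289 + 15*cos(4*x)/289 + 563*exp(x)/289 - 35*x*exp(x)/17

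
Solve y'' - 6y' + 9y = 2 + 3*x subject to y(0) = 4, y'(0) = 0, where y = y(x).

Characteristic equation r² - 6r + 9 = 0 has discriminant (-6)² - 4·(9) = 0, so r = 3 is a repeated root.
Hence y_h = (C1 + C2*x)*exp(3*x).
For the particular solution try y_p = A0 + A1*x. Substituting and matching coefficients of each power of x gives A0 = 4/9, A1 = 1/3, so y_p = 4/9 + x/3.
General solution: y = 4/9 + x/3 + C1*exp(3*x) + C2*x*exp(3*x).
Apply the initial conditions: y(0) = 4/9 + C1 = 4 and y'(0) = 1/3 + C2 + 3*C1 = 0. Solving gives C1 = 32/9, C2 = -11.

y = 4/9 + x/3 + 32*exp(3*x)/9 - 11*x*exp(3*x)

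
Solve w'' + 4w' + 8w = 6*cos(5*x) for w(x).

w = -102*cos(5*x)/689 + 120*sin(5*x)/689 + C1*cos(2*x)*exp(-2*x) + C2*exp(-2*x)*sin(2*x)

Characteristic equation r² + 4r + 8 = 0 has discriminant (4)² - 4·(8) = -16 < 0, so r = -2 ± 2i.
Hence w_h = C1*cos(2*x)*exp(-2*x) + C2*exp(-2*x)*sin(2*x).
Try w_p = A*cos(5*x) + B*sin(5*x). Substituting and equating the coefficients of cos(5x) and sin(5x) gives A = -102/689, B = 120/689, so w_p = -102*cos(5*x)/689 + 120*sin(5*x)/689.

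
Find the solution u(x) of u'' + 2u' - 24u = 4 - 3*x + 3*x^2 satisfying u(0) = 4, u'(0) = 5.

Characteristic equation r² + 2r - 24 = 0 factors as (r + 6)(r - 4) = 0, so r = -6, 4.
Hence u_h = C1*exp(-6*x) + C2*exp(4*x).
For the particular solution try u_p = A0 + A1*x + A2*x^2. Substituting and matching coefficients of each power of x gives A0 = -97/576, A1 = 5/48, A2 = -1/8, so u_p = -97/576 - x^2/8 + 5*x/48.
General solution: u = -97/576 - x^2/8 + 5*x/48 + C1*exp(-6*x) + C2*exp(4*x).
Apply the initial conditions: u(0) = -97/576 + C1 + C2 = 4 and u'(0) = 5/48 - 6*C1 + 4*C2 = 5. Solving gives C1 = 53/45, C2 = 957/320.

u = -97/576 - x**2/8 + 5*x/48 + 53*exp(-6*x)/45 + 957*exp(4*x)/320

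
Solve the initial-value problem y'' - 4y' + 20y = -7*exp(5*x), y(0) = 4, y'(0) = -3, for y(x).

y = -7*exp(5*x)/25 - 127*exp(2*x)*sin(4*x)/50 + 107*cos(4*x)*exp(2*x)/25

Characteristic equation r² - 4r + 20 = 0 has discriminant (-4)² - 4·(20) = -64 < 0, so r = 2 ± 4i.
Hence y_h = C1*cos(4*x)*exp(2*x) + C2*exp(2*x)*sin(4*x).
Try y_p = A*exp(5*x). Substituting into the equation and dividing by exp(5*x) gives A = -7/25, so y_p = -7*exp(5*x)/25.
General solution: y = -7*exp(5*x)/25 + C1*cos(4*x)*exp(2*x) + C2*exp(2*x)*sin(4*x).
Apply the initial conditions: y(0) = -7/25 + C1 = 4 and y'(0) = -7/5 + 2*C1 + 4*C2 = -3. Solving gives C1 = 107/25, C2 = -127/50.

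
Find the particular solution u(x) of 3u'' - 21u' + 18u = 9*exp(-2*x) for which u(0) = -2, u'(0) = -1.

u = -12*exp(x)/5 + exp(-2*x)/8 + 11*exp(6*x)/40

Divide through by 3: u'' - 7u' + 6u = 3*exp(-2*x).
Characteristic equation r² - 7r + 6 = 0 factors as (r - 1)(r - 6) = 0, so r = 1, 6.
Hence u_h = C1*exp(x) + C2*exp(6*x).
Try u_p = A*exp(-2*x). Substituting into the equation and dividing by exp(-2*x) gives A = 1/8, so u_p = exp(-2*x)/8.
General solution: u = exp(-2*x)/8 + C1*exp(x) + C2*exp(6*x).
Apply the initial conditions: u(0) = 1/8 + C1 + C2 = -2 and u'(0) = -1/4 + C1 + 6*C2 = -1. Solving gives C1 = -12/5, C2 = 11/40.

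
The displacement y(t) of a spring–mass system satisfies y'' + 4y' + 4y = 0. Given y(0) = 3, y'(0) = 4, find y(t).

y = 3*exp(-2*t) + 10*t*exp(-2*t)

Characteristic equation r² + 4r + 4 = 0 has discriminant (4)² - 4·(4) = 0, so r = -2 is a repeated root.
Hence y_h = (C1 + C2*t)*exp(-2*t).
Apply the initial conditions: y(0) = C1 = 3 and y'(0) = C2 - 2*C1 = 4. Solving gives C1 = 3, C2 = 10.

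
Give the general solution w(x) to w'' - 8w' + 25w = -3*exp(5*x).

w = -3*exp(5*x)/10 + C1*cos(3*x)*exp(4*x) + C2*exp(4*x)*sin(3*x)

Characteristic equation r² - 8r + 25 = 0 has discriminant (-8)² - 4·(25) = -36 < 0, so r = 4 ± 3i.
Hence w_h = C1*cos(3*x)*exp(4*x) + C2*exp(4*x)*sin(3*x).
Try w_p = A*exp(5*x). Substituting into the equation and dividing by exp(5*x) gives A = -3/10, so w_p = -3*exp(5*x)/10.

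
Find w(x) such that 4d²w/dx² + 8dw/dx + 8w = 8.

w = 1 + C1*cos(x)*exp(-x) + C2*exp(-x)*sin(x)

Divide through by 4: w'' + 2w' + 2w = 2.
Characteristic equation r² + 2r + 2 = 0 has discriminant (2)² - 4·(2) = -4 < 0, so r = -1 ± i.
Hence w_h = C1*cos(x)*exp(-x) + C2*exp(-x)*sin(x).
For the particular solution try w_p = A0. Substituting and matching coefficients of each power of x gives A0 = 1, so w_p = 1.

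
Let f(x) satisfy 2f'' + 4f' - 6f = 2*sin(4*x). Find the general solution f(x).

f = -19*sin(4*x)/425 - 8*cos(4*x)/425 + C1*exp(x) + C2*exp(-3*x)

Divide through by 2: f'' + 2f' - 3f = sin(4*x).
Characteristic equation r² + 2r - 3 = 0 factors as (r - 1)(r + 3) = 0, so r = 1, -3.
Hence f_h = C1*exp(x) + C2*exp(-3*x).
Try f_p = A*cos(4*x) + B*sin(4*x). Substituting and equating the coefficients of cos(4x) and sin(4x) gives A = -8/425, B = -19/425, so f_p = -19*sin(4*x)/425 - 8*cos(4*x)/425.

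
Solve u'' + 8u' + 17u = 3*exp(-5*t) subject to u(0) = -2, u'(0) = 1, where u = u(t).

Characteristic equation r² + 8r + 17 = 0 has discriminant (8)² - 4·(17) = -4 < 0, so r = -4 ± i.
Hence u_h = C1*cos(t)*exp(-4*t) + C2*exp(-4*t)*sin(t).
Try u_p = A*exp(-5*t). Substituting into the equation and dividing by exp(-5*t) gives A = 3/2, so u_p = 3*exp(-5*t)/2.
General solution: u = 3*exp(-5*t)/2 + C1*cos(t)*exp(-4*t) + C2*exp(-4*t)*sin(t).
Apply the initial conditions: u(0) = 3/2 + C1 = -2 and u'(0) = -15/2 + C2 - 4*C1 = 1. Solving gives C1 = -7/2, C2 = -11/2.

u = 3*exp(-5*t)/2 - 11*exp(-4*t)*sin(t)/2 - 7*cos(t)*exp(-4*t)/2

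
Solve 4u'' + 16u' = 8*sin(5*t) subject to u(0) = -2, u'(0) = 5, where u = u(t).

u = -13/20 - 215*exp(-4*t)/164 - 8*cos(5*t)/205 - 2*sin(5*t)/41

Divide through by 4: u'' + 4u' = 2*sin(5*t).
Characteristic equation r² + 4r = 0 factors as (r + 4)r = 0, so r = -4, 0.
Hence u_h = C1*exp(-4*t) + C2.
Try u_p = A*cos(5*t) + B*sin(5*t). Substituting and equating the coefficients of cos(5t) and sin(5t) gives A = -8/205, B = -2/41, so u_p = -8*cos(5*t)/205 - 2*sin(5*t)/41.
General solution: u = C2 - 8*cos(5*t)/205 - 2*sin(5*t)/41 + C1*exp(-4*t).
Apply the initial conditions: u(0) = -8/205 + C1 + C2 = -2 and u'(0) = -10/41 - 4*C1 = 5. Solving gives C1 = -215/164, C2 = -13/20.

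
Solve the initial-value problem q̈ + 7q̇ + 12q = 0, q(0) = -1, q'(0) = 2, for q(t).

Characteristic equation r² + 7r + 12 = 0 factors as (r + 3)(r + 4) = 0, so r = -3, -4.
Hence q_h = C1*exp(-3*t) + C2*exp(-4*t).
Apply the initial conditions: q(0) = C1 + C2 = -1 and q'(0) = -4*C2 - 3*C1 = 2. Solving gives C1 = -2, C2 = 1.

q = -2*exp(-3*t) + exp(-4*t)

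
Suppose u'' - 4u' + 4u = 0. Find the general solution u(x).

Characteristic equation r² - 4r + 4 = 0 has discriminant (-4)² - 4·(4) = 0, so r = 2 is a repeated root.
Hence u_h = (C1 + C2*x)*exp(2*x).

u = C1*exp(2*x) + C2*x*exp(2*x)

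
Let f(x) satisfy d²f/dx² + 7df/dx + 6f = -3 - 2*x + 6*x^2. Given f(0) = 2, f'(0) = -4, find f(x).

f = 41/18 + x**2 - 8*x/3 - 3*exp(-x)/5 + 29*exp(-6*x)/90

Characteristic equation r² + 7r + 6 = 0 factors as (r + 1)(r + 6) = 0, so r = -1, -6.
Hence f_h = C1*exp(-x) + C2*exp(-6*x).
For the particular solution try f_p = A0 + A1*x + A2*x^2. Substituting and matching coefficients of each power of x gives A0 = 41/18, A1 = -8/3, A2 = 1, so f_p = 41/18 + x^2 - 8*x/3.
General solution: f = 41/18 + x^2 - 8*x/3 + C1*exp(-x) + C2*exp(-6*x).
Apply the initial conditions: f(0) = 41/18 + C1 + C2 = 2 and f'(0) = -8/3 - C1 - 6*C2 = -4. Solving gives C1 = -3/5, C2 = 29/90.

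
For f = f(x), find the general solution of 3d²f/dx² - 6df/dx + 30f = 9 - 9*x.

f = 6/25 - 3*x/10 + C1*cos(3*x)*exp(x) + C2*exp(x)*sin(3*x)

Divide through by 3: f'' - 2f' + 10f = 3 - 3*x.
Characteristic equation r² - 2r + 10 = 0 has discriminant (-2)² - 4·(10) = -36 < 0, so r = 1 ± 3i.
Hence f_h = C1*cos(3*x)*exp(x) + C2*exp(x)*sin(3*x).
For the particular solution try f_p = A0 + A1*x. Substituting and matching coefficients of each power of x gives A0 = 6/25, A1 = -3/10, so f_p = 6/25 - 3*x/10.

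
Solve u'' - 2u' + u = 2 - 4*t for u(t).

u = -6 - 4*t + C1*exp(t) + C2*t*exp(t)

Characteristic equation r² - 2r + 1 = 0 has discriminant (-2)² - 4·(1) = 0, so r = 1 is a repeated root.
Hence u_h = (C1 + C2*t)*exp(t).
For the particular solution try u_p = A0 + A1*t. Substituting and matching coefficients of each power of t gives A0 = -6, A1 = -4, so u_p = -6 - 4*t.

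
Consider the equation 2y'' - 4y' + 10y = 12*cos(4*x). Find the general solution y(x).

Divide through by 2: y'' - 2y' + 5y = 6*cos(4*x).
Characteristic equation r² - 2r + 5 = 0 has discriminant (-2)² - 4·(5) = -16 < 0, so r = 1 ± 2i.
Hence y_h = C1*cos(2*x)*exp(x) + C2*exp(x)*sin(2*x).
Try y_p = A*cos(4*x) + B*sin(4*x). Substituting and equating the coefficients of cos(4x) and sin(4x) gives A = -66/185, B = -48/185, so y_p = -66*cos(4*x)/185 - 48*sin(4*x)/185.

y = -66*cos(4*x)/185 - 48*sin(4*x)/185 + C1*cos(2*x)*exp(x) + C2*exp(x)*sin(2*x)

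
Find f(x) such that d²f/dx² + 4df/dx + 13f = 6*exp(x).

Characteristic equation r² + 4r + 13 = 0 has discriminant (4)² - 4·(13) = -36 < 0, so r = -2 ± 3i.
Hence f_h = C1*cos(3*x)*exp(-2*x) + C2*exp(-2*x)*sin(3*x).
Try f_p = A*exp(x). Substituting into the equation and dividing by exp(x) gives A = 1/3, so f_p = exp(x)/3.

f = exp(x)/3 + C1*cos(3*x)*exp(-2*x) + C2*exp(-2*x)*sin(3*x)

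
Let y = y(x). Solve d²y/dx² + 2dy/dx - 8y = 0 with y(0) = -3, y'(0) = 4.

y = -5*exp(-4*x)/3 - 4*exp(2*x)/3

Characteristic equation r² + 2r - 8 = 0 factors as (r - 2)(r + 4) = 0, so r = 2, -4.
Hence y_h = C1*exp(2*x) + C2*exp(-4*x).
Apply the initial conditions: y(0) = C1 + C2 = -3 and y'(0) = -4*C2 + 2*C1 = 4. Solving gives C1 = -4/3, C2 = -5/3.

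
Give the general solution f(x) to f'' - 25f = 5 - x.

f = -1/5 + x/25 + C1*exp(5*x) + C2*exp(-5*x)

Characteristic equation r² - 25 = 0 factors as (r - 5)(r + 5) = 0, so r = 5, -5.
Hence f_h = C1*exp(5*x) + C2*exp(-5*x).
For the particular solution try f_p = A0 + A1*x. Substituting and matching coefficients of each power of x gives A0 = -1/5, A1 = 1/25, so f_p = -1/5 + x/25.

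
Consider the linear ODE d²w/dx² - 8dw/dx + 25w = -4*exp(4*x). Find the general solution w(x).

w = -4*exp(4*x)/9 + C1*cos(3*x)*exp(4*x) + C2*exp(4*x)*sin(3*x)

Characteristic equation r² - 8r + 25 = 0 has discriminant (-8)² - 4·(25) = -36 < 0, so r = 4 ± 3i.
Hence w_h = C1*cos(3*x)*exp(4*x) + C2*exp(4*x)*sin(3*x).
Try w_p = A*exp(4*x). Substituting into the equation and dividing by exp(4*x) gives A = -4/9, so w_p = -4*exp(4*x)/9.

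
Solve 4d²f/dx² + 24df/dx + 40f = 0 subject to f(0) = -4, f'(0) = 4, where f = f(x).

f = -8*exp(-3*x)*sin(x) - 4*cos(x)*exp(-3*x)

Divide through by 4: f'' + 6f' + 10f = 0.
Characteristic equation r² + 6r + 10 = 0 has discriminant (6)² - 4·(10) = -4 < 0, so r = -3 ± i.
Hence f_h = C1*cos(x)*exp(-3*x) + C2*exp(-3*x)*sin(x).
Apply the initial conditions: f(0) = C1 = -4 and f'(0) = C2 - 3*C1 = 4. Solving gives C1 = -4, C2 = -8.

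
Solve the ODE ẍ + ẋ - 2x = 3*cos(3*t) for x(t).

Characteristic equation r² + r - 2 = 0 factors as (r - 1)(r + 2) = 0, so r = 1, -2.
Hence x_h = C1*exp(t) + C2*exp(-2*t).
Try x_p = A*cos(3*t) + B*sin(3*t). Substituting and equating the coefficients of cos(3t) and sin(3t) gives A = -33/130, B = 9/130, so x_p = -33*cos(3*t)/130 + 9*sin(3*t)/130.

x = -33*cos(3*t)/130 + 9*sin(3*t)/130 + C1*exp(t) + C2*exp(-2*t)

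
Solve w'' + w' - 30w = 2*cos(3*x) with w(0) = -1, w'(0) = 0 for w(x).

Characteristic equation r² + r - 30 = 0 factors as (r - 5)(r + 6) = 0, so r = 5, -6.
Hence w_h = C1*exp(5*x) + C2*exp(-6*x).
Try w_p = A*cos(3*x) + B*sin(3*x). Substituting and equating the coefficients of cos(3x) and sin(3x) gives A = -13/255, B = 1/255, so w_p = -13*cos(3*x)/255 + sin(3*x)/255.
General solution: w = -13*cos(3*x)/255 + sin(3*x)/255 + C1*exp(5*x) + C2*exp(-6*x).
Apply the initial conditions: w(0) = -13/255 + C1 + C2 = -1 and w'(0) = 1/85 - 6*C2 + 5*C1 = 0. Solving gives C1 = -97/187, C2 = -71/165.

w = -97*exp(5*x)/187 - 71*exp(-6*x)/165 - 13*cos(3*x)/255 + sin(3*x)/255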